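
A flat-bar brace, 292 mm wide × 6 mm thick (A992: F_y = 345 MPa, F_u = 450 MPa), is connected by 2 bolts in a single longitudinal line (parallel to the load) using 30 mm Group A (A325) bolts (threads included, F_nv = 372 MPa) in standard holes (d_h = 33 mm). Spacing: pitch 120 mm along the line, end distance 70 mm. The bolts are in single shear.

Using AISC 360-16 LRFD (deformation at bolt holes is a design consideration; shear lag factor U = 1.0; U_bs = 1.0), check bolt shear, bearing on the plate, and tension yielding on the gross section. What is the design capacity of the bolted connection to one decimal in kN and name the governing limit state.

275.8 kN (bearing governs)

Bolt shear: A_b = π(30)²/4 = 706.86 mm². φR_n = 0.75 × 372 × 706.86 × 2 × 1 = 394.4 kN.
Bearing (6 mm plate, F_u = 450 MPa): end bolts L_c = 70 − 33/2 = 53.5, R_n = min(1.2×53.5×6×450, 2.4×30×6×450) = 173.34 kN/bolt; interior L_c = 120 − 33 = 87, R_n = 194.4 kN/bolt. φR_n = 0.75 × (1×173.34 + 1×194.4) = 275.8 kN.
Tension yield (gross): A_g = 292×6 = 1752 mm². φR_n = 0.90 × 345 × 1752 = 544.0 kN.
Governing: min(394.4, 275.8, 544.0) = 275.8 kN → bearing.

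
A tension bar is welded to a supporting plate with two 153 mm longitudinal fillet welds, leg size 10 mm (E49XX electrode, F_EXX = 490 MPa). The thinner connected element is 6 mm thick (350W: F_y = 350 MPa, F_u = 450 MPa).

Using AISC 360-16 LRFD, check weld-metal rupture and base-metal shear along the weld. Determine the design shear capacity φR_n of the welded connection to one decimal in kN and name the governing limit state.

371.8 kN (base-metal shear governs)

Weld metal: throat = 0.707×10 = 7.07 mm, L = 2×153 = 306 mm. φR_n = 0.75 × 0.6 × 490 × 7.07 × 306 = 477.0 kN.
Base metal shear (6 mm plate): yield φR_n = 1.0×0.6×350×6×306 = 385.6 kN; rupture φR_n = 0.75×0.6×450×6×306 = 371.8 kN; take 371.8 kN (rupture).
Governing: min(477.0, 371.8) = 371.8 kN → base-metal shear.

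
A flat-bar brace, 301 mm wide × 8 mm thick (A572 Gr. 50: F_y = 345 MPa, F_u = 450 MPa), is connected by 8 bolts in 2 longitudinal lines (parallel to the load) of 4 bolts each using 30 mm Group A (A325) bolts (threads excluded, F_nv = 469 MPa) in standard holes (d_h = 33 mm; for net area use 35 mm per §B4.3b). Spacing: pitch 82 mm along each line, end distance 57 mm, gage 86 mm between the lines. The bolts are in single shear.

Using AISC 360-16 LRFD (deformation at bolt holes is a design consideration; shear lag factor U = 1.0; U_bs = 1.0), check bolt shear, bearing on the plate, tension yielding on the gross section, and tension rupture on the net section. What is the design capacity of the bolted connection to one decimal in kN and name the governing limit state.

Bolt shear: A_b = π(30)²/4 = 706.86 mm². φR_n = 0.75 × 469 × 706.86 × 8 × 1 = 1989.1 kN.
Bearing (8 mm plate, F_u = 450 MPa): end bolts L_c = 57 − 33/2 = 40.5, R_n = min(1.2×40.5×8×450, 2.4×30×8×450) = 174.96 kN/bolt; interior L_c = 82 − 33 = 49, R_n = 211.68 kN/bolt. φR_n = 0.75 × (2×174.96 + 6×211.68) = 1215.0 kN.
Tension yield (gross): A_g = 301×8 = 2408 mm². φR_n = 0.90 × 345 × 2408 = 747.7 kN.
Tension rupture (net): A_n = (301 − 2×35)×8 = 1848 mm² (U = 1.0, A_e = A_n). φR_n = 0.75 × 450 × 1848 = 623.7 kN.
Governing: min(1989.1, 1215.0, 747.7, 623.7) = 623.7 kN → net-section rupture.

623.7 kN (net-section rupture governs)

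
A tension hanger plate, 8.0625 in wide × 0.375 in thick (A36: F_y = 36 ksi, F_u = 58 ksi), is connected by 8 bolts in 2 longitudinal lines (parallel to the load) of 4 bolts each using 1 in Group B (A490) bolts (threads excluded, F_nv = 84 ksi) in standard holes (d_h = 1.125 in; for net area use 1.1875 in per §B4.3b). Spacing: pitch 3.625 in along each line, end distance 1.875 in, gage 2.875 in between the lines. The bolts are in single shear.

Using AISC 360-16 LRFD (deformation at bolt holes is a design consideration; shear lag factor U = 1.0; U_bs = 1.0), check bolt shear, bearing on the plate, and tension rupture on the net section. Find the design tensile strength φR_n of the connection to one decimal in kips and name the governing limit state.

92.8 kips (net-section rupture governs)

Bolt shear: A_b = π(1)²/4 = 0.7854 in². φR_n = 0.75 × 84 × 0.7854 × 8 × 1 = 395.8 kips.
Bearing (0.375 in plate, F_u = 58 ksi): end bolts L_c = 1.875 − 1.125/2 = 1.3125, R_n = min(1.2×1.3125×0.375×58, 2.4×1×0.375×58) = 34.256 kips/bolt; interior L_c = 3.625 − 1.125 = 2.5, R_n = 52.2 kips/bolt. φR_n = 0.75 × (2×34.256 + 6×52.2) = 286.3 kips.
Tension rupture (net): A_n = (8.0625 − 2×1.1875)×0.375 = 2.1328 in² (U = 1.0, A_e = A_n). φR_n = 0.75 × 58 × 2.1328 = 92.8 kips.
Governing: min(395.8, 286.3, 92.8) = 92.8 kips → net-section rupture.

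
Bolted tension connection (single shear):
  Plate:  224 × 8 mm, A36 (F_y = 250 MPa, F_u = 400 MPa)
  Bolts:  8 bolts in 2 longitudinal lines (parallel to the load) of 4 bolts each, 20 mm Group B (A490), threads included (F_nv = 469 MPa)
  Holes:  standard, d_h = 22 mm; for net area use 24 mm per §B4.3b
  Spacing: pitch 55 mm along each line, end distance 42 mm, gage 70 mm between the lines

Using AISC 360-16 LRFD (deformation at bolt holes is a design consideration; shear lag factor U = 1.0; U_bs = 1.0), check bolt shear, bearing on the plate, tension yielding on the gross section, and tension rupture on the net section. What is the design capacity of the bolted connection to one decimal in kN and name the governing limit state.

Bolt shear: A_b = π(20)²/4 = 314.16 mm². φR_n = 0.75 × 469 × 314.16 × 8 × 1 = 884.0 kN.
Bearing (8 mm plate, F_u = 400 MPa): end bolts L_c = 42 − 22/2 = 31, R_n = min(1.2×31×8×400, 2.4×20×8×400) = 119.04 kN/bolt; interior L_c = 55 − 22 = 33, R_n = 126.72 kN/bolt. φR_n = 0.75 × (2×119.04 + 6×126.72) = 748.8 kN.
Tension yield (gross): A_g = 224×8 = 1792 mm². φR_n = 0.90 × 250 × 1792 = 403.2 kN.
Tension rupture (net): A_n = (224 − 2×24)×8 = 1408 mm² (U = 1.0, A_e = A_n). φR_n = 0.75 × 400 × 1408 = 422.4 kN.
Governing: min(884.0, 748.8, 403.2, 422.4) = 403.2 kN → gross-section yield.

403.2 kN (gross-section yield governs)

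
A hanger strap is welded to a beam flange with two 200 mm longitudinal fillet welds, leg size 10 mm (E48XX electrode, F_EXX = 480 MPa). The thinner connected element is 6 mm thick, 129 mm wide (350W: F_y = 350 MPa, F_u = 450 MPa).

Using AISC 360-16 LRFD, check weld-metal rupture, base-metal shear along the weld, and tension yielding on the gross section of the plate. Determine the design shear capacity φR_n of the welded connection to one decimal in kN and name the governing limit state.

Weld metal: throat = 0.707×10 = 7.07 mm, L = 2×200 = 400 mm. φR_n = 0.75 × 0.6 × 480 × 7.07 × 400 = 610.8 kN.
Base metal shear (6 mm plate): yield φR_n = 1.0×0.6×350×6×400 = 504.0 kN; rupture φR_n = 0.75×0.6×450×6×400 = 486.0 kN; take 486.0 kN (rupture).
Tension yield (gross): A_g = 129×6 = 774 mm². φR_n = 0.90 × 350 × 774 = 243.8 kN.
Governing: min(610.8, 486.0, 243.8) = 243.8 kN → gross-section yield.

243.8 kN (gross-section yield governs)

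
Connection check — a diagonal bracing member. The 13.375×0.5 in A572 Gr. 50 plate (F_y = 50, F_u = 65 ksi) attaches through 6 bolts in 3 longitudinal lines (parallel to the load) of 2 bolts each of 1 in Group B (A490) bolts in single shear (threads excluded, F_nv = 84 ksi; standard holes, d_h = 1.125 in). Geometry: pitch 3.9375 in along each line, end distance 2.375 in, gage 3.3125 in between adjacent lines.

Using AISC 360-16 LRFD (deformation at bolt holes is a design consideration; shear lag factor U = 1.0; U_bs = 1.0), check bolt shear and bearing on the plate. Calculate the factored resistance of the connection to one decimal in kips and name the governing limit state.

Bolt shear: A_b = π(1)²/4 = 0.7854 in². φR_n = 0.75 × 84 × 0.7854 × 6 × 1 = 296.9 kips.
Bearing (0.5 in plate, F_u = 65 ksi): end bolts L_c = 2.375 − 1.125/2 = 1.8125, R_n = min(1.2×1.8125×0.5×65, 2.4×1×0.5×65) = 70.688 kips/bolt; interior L_c = 3.9375 − 1.125 = 2.8125, R_n = 78 kips/bolt. φR_n = 0.75 × (3×70.688 + 3×78) = 334.5 kips.
Governing: min(296.9, 334.5) = 296.9 kips → bolt shear.

296.9 kips (bolt shear governs)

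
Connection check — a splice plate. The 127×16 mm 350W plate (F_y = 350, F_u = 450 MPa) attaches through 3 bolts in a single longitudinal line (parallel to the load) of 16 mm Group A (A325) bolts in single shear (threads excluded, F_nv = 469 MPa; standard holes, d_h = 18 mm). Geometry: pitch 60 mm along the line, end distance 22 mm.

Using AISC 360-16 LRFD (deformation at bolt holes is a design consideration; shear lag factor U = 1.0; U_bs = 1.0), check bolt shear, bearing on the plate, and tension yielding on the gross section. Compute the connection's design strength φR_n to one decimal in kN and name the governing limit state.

212.2 kN (bolt shear governs)

Bolt shear: A_b = π(16)²/4 = 201.06 mm². φR_n = 0.75 × 469 × 201.06 × 3 × 1 = 212.2 kN.
Bearing (16 mm plate, F_u = 450 MPa): end bolts L_c = 22 − 18/2 = 13, R_n = min(1.2×13×16×450, 2.4×16×16×450) = 112.32 kN/bolt; interior L_c = 60 − 18 = 42, R_n = 276.48 kN/bolt. φR_n = 0.75 × (1×112.32 + 2×276.48) = 499.0 kN.
Tension yield (gross): A_g = 127×16 = 2032 mm². φR_n = 0.90 × 350 × 2032 = 640.1 kN.
Governing: min(212.2, 499.0, 640.1) = 212.2 kN → bolt shear.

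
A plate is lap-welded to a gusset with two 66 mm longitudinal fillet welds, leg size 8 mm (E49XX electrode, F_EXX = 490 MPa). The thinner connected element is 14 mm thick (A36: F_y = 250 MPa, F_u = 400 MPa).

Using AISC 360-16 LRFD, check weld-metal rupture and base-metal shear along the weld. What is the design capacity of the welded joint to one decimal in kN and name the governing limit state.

164.6 kN (weld metal governs)

Weld metal: throat = 0.707×8 = 5.656 mm, L = 2×66 = 132 mm. φR_n = 0.75 × 0.6 × 490 × 5.656 × 132 = 164.6 kN.
Base metal shear (14 mm plate): yield φR_n = 1.0×0.6×250×14×132 = 277.2 kN; rupture φR_n = 0.75×0.6×400×14×132 = 332.6 kN; take 277.2 kN (yield).
Governing: min(164.6, 277.2) = 164.6 kN → weld metal.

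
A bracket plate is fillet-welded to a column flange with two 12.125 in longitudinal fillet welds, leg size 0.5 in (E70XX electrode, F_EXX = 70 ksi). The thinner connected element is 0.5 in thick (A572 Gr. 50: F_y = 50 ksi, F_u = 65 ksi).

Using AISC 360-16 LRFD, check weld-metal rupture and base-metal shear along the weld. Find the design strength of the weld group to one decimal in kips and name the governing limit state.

Weld metal: throat = 0.707×0.5 = 0.3535 in, L = 2×12.125 = 24.25 in. φR_n = 0.75 × 0.6 × 70 × 0.3535 × 24.25 = 270.0 kips.
Base metal shear (0.5 in plate): yield φR_n = 1.0×0.6×50×0.5×24.25 = 363.8 kips; rupture φR_n = 0.75×0.6×65×0.5×24.25 = 354.7 kips; take 354.7 kips (rupture).
Governing: min(270.0, 354.7) = 270.0 kips → weld metal.

270.0 kips (weld metal governs)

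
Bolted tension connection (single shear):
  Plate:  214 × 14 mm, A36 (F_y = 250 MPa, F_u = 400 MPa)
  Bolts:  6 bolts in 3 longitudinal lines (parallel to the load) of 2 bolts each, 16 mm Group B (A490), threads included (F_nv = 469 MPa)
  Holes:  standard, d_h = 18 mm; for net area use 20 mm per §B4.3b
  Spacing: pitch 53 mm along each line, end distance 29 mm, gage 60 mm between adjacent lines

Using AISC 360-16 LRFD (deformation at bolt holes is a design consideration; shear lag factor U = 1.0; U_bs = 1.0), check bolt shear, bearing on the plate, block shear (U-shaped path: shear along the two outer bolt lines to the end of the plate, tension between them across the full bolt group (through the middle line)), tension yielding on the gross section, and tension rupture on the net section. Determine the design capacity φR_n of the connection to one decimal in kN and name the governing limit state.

Bolt shear: A_b = π(16)²/4 = 201.06 mm². φR_n = 0.75 × 469 × 201.06 × 6 × 1 = 424.3 kN.
Bearing (14 mm plate, F_u = 400 MPa): end bolts L_c = 29 − 18/2 = 20, R_n = min(1.2×20×14×400, 2.4×16×14×400) = 134.4 kN/bolt; interior L_c = 53 − 18 = 35, R_n = 215.04 kN/bolt. φR_n = 0.75 × (3×134.4 + 3×215.04) = 786.2 kN.
Block shear: shear path 2×[29+1×53] = 2×82 mm, A_gv = 2296, A_nv = 2×(82 − 1.5×20)×14 = 1456 mm²; tension across gage: (120 − 2×20)×14 = 1120 mm². R_n = min(0.6×400×1456, 0.6×250×2296) + 1.0×400×1120 = min(349.44, 344.4) + 448 = 792.4 kN. φR_n = 0.75 × 792.4 = 594.3 kN.
Tension yield (gross): A_g = 214×14 = 2996 mm². φR_n = 0.90 × 250 × 2996 = 674.1 kN.
Tension rupture (net): A_n = (214 − 3×20)×14 = 2156 mm² (U = 1.0, A_e = A_n). φR_n = 0.75 × 400 × 2156 = 646.8 kN.
Governing: min(424.3, 786.2, 594.3, 674.1, 646.8) = 424.3 kN → bolt shear.

424.3 kN (bolt shear governs)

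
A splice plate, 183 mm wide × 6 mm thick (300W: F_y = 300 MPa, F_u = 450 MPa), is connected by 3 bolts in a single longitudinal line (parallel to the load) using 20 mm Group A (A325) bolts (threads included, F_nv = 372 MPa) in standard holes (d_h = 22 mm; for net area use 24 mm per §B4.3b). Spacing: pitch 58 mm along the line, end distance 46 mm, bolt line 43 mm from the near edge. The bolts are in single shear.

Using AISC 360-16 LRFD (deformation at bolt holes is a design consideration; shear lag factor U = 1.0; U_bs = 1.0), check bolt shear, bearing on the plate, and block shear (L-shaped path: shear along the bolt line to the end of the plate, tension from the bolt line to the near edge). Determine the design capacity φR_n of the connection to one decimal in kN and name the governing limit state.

Bolt shear: A_b = π(20)²/4 = 314.16 mm². φR_n = 0.75 × 372 × 314.16 × 3 × 1 = 263.0 kN.
Bearing (6 mm plate, F_u = 450 MPa): end bolts L_c = 46 − 22/2 = 35, R_n = min(1.2×35×6×450, 2.4×20×6×450) = 113.4 kN/bolt; interior L_c = 58 − 22 = 36, R_n = 116.64 kN/bolt. φR_n = 0.75 × (1×113.4 + 2×116.64) = 260.0 kN.
Block shear: shear path 1×[46+2×58] = 1×162 mm, A_gv = 972, A_nv = 1×(162 − 2.5×24)×6 = 612 mm²; tension to near edge: (43 − 0.5×24)×6 = 186 mm². R_n = min(0.6×450×612, 0.6×300×972) + 1.0×450×186 = min(165.24, 174.96) + 83.7 = 248.94 kN. φR_n = 0.75 × 248.94 = 186.7 kN.
Governing: min(263.0, 260.0, 186.7) = 186.7 kN → block shear.

186.7 kN (block shear governs)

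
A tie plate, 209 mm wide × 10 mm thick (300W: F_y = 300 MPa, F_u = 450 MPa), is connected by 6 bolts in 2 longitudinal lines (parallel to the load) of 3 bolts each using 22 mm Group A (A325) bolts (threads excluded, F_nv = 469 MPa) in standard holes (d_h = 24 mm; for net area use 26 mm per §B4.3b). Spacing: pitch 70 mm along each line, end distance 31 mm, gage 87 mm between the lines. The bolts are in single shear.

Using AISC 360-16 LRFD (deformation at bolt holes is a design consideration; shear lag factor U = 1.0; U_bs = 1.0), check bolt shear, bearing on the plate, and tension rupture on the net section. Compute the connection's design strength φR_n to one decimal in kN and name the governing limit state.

529.9 kN (net-section rupture governs)

Bolt shear: A_b = π(22)²/4 = 380.13 mm². φR_n = 0.75 × 469 × 380.13 × 6 × 1 = 802.3 kN.
Bearing (10 mm plate, F_u = 450 MPa): end bolts L_c = 31 − 24/2 = 19, R_n = min(1.2×19×10×450, 2.4×22×10×450) = 102.6 kN/bolt; interior L_c = 70 − 24 = 46, R_n = 237.6 kN/bolt. φR_n = 0.75 × (2×102.6 + 4×237.6) = 866.7 kN.
Tension rupture (net): A_n = (209 − 2×26)×10 = 1570 mm² (U = 1.0, A_e = A_n). φR_n = 0.75 × 450 × 1570 = 529.9 kN.
Governing: min(802.3, 866.7, 529.9) = 529.9 kN → net-section rupture.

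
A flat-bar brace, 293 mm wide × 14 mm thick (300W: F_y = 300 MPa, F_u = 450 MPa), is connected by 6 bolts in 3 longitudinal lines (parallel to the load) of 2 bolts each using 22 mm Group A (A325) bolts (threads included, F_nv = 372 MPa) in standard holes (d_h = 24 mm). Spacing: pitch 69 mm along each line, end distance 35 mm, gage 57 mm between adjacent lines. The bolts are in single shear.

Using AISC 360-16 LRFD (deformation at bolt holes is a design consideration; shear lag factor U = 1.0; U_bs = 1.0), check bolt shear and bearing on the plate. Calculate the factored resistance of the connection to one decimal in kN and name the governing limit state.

Bolt shear: A_b = π(22)²/4 = 380.13 mm². φR_n = 0.75 × 372 × 380.13 × 6 × 1 = 636.3 kN.
Bearing (14 mm plate, F_u = 450 MPa): end bolts L_c = 35 − 24/2 = 23, R_n = min(1.2×23×14×450, 2.4×22×14×450) = 173.88 kN/bolt; interior L_c = 69 − 24 = 45, R_n = 332.64 kN/bolt. φR_n = 0.75 × (3×173.88 + 3×332.64) = 1139.7 kN.
Governing: min(636.3, 1139.7) = 636.3 kN → bolt shear.

636.3 kN (bolt shear governs)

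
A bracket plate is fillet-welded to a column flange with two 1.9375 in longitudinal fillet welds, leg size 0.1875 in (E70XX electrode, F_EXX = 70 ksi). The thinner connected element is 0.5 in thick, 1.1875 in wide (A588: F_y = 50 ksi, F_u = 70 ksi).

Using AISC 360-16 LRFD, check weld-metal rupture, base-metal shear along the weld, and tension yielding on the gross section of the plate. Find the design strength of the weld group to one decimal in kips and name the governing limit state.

Weld metal: throat = 0.707×0.1875 = 0.13256 in, L = 2×1.9375 = 3.875 in. φR_n = 0.75 × 0.6 × 70 × 0.13256 × 3.875 = 16.2 kips.
Base metal shear (0.5 in plate): yield φR_n = 1.0×0.6×50×0.5×3.875 = 58.1 kips; rupture φR_n = 0.75×0.6×70×0.5×3.875 = 61.0 kips; take 58.1 kips (yield).
Tension yield (gross): A_g = 1.1875×0.5 = 0.59375 in². φR_n = 0.90 × 50 × 0.59375 = 26.7 kips.
Governing: min(16.2, 58.1, 26.7) = 16.2 kips → weld metal.

16.2 kips (weld metal governs)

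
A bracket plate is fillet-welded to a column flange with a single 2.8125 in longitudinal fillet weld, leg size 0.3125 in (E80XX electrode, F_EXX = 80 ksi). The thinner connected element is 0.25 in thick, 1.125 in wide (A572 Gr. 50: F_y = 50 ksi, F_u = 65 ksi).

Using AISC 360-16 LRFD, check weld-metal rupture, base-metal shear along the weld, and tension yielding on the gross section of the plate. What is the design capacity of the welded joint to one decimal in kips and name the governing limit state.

Weld metal: throat = 0.707×0.3125 = 0.22094 in, L = 2.8125 in. φR_n = 0.75 × 0.6 × 80 × 0.22094 × 2.8125 = 22.4 kips.
Base metal shear (0.25 in plate): yield φR_n = 1.0×0.6×50×0.25×2.8125 = 21.1 kips; rupture φR_n = 0.75×0.6×65×0.25×2.8125 = 20.6 kips; take 20.6 kips (rupture).
Tension yield (gross): A_g = 1.125×0.25 = 0.28125 in². φR_n = 0.90 × 50 × 0.28125 = 12.7 kips.
Governing: min(22.4, 20.6, 12.7) = 12.7 kips → gross-section yield.

12.7 kips (gross-section yield governs)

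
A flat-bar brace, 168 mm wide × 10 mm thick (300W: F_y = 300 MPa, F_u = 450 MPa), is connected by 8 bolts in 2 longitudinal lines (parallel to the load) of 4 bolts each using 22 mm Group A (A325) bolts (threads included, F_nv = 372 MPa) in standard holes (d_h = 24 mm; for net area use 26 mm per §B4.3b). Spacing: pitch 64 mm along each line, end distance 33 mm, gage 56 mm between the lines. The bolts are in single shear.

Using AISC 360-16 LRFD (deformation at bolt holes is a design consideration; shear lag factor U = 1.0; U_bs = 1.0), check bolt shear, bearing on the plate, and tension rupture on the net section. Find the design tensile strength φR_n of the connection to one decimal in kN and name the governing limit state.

391.5 kN (net-section rupture governs)

Bolt shear: A_b = π(22)²/4 = 380.13 mm². φR_n = 0.75 × 372 × 380.13 × 8 × 1 = 848.5 kN.
Bearing (10 mm plate, F_u = 450 MPa): end bolts L_c = 33 − 24/2 = 21, R_n = min(1.2×21×10×450, 2.4×22×10×450) = 113.4 kN/bolt; interior L_c = 64 − 24 = 40, R_n = 216 kN/bolt. φR_n = 0.75 × (2×113.4 + 6×216) = 1142.1 kN.
Tension rupture (net): A_n = (168 − 2×26)×10 = 1160 mm² (U = 1.0, A_e = A_n). φR_n = 0.75 × 450 × 1160 = 391.5 kN.
Governing: min(848.5, 1142.1, 391.5) = 391.5 kN → net-section rupture.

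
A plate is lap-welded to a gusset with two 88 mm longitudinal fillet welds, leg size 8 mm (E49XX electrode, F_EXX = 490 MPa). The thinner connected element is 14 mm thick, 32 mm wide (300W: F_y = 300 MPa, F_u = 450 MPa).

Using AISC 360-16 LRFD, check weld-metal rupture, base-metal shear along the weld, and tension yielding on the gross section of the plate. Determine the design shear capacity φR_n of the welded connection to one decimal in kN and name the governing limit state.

Weld metal: throat = 0.707×8 = 5.656 mm, L = 2×88 = 176 mm. φR_n = 0.75 × 0.6 × 490 × 5.656 × 176 = 219.5 kN.
Base metal shear (14 mm plate): yield φR_n = 1.0×0.6×300×14×176 = 443.5 kN; rupture φR_n = 0.75×0.6×450×14×176 = 499.0 kN; take 443.5 kN (yield).
Tension yield (gross): A_g = 32×14 = 448 mm². φR_n = 0.90 × 300 × 448 = 121.0 kN.
Governing: min(219.5, 443.5, 121.0) = 121.0 kN → gross-section yield.

121.0 kN (gross-section yield governs)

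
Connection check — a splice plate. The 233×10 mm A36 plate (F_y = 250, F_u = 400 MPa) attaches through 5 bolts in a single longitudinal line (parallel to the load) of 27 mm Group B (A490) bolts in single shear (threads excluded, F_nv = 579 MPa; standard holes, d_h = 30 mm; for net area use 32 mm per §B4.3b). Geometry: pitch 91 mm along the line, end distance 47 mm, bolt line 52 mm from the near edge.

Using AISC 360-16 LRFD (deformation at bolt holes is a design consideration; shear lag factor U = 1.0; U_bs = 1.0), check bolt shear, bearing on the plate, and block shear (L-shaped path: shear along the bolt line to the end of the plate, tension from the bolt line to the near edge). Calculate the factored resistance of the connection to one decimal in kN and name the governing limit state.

570.4 kN (block shear governs)

Bolt shear: A_b = π(27)²/4 = 572.56 mm². φR_n = 0.75 × 579 × 572.56 × 5 × 1 = 1243.2 kN.
Bearing (10 mm plate, F_u = 400 MPa): end bolts L_c = 47 − 30/2 = 32, R_n = min(1.2×32×10×400, 2.4×27×10×400) = 153.6 kN/bolt; interior L_c = 91 − 30 = 61, R_n = 259.2 kN/bolt. φR_n = 0.75 × (1×153.6 + 4×259.2) = 892.8 kN.
Block shear: shear path 1×[47+4×91] = 1×411 mm, A_gv = 4110, A_nv = 1×(411 − 4.5×32)×10 = 2670 mm²; tension to near edge: (52 − 0.5×32)×10 = 360 mm². R_n = min(0.6×400×2670, 0.6×250×4110) + 1.0×400×360 = min(640.8, 616.5) + 144 = 760.5 kN. φR_n = 0.75 × 760.5 = 570.4 kN.
Governing: min(1243.2, 892.8, 570.4) = 570.4 kN → block shear.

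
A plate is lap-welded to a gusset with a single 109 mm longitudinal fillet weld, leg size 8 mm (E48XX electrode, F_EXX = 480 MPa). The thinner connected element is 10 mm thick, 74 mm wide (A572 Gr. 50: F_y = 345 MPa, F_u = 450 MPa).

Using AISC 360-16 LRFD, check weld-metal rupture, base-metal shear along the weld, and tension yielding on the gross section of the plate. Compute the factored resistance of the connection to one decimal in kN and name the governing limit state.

133.2 kN (weld metal governs)

Weld metal: throat = 0.707×8 = 5.656 mm, L = 109 mm. φR_n = 0.75 × 0.6 × 480 × 5.656 × 109 = 133.2 kN.
Base metal shear (10 mm plate): yield φR_n = 1.0×0.6×345×10×109 = 225.6 kN; rupture φR_n = 0.75×0.6×450×10×109 = 220.7 kN; take 220.7 kN (rupture).
Tension yield (gross): A_g = 74×10 = 740 mm². φR_n = 0.90 × 345 × 740 = 229.8 kN.
Governing: min(133.2, 220.7, 229.8) = 133.2 kN → weld metal.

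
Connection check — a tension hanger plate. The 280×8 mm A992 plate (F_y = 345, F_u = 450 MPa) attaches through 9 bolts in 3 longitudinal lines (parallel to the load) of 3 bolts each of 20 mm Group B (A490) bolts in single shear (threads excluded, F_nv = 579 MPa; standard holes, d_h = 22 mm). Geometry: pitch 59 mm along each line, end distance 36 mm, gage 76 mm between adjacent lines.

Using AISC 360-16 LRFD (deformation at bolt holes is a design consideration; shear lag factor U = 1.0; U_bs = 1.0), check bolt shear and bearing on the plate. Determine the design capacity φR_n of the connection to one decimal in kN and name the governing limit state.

Bolt shear: A_b = π(20)²/4 = 314.16 mm². φR_n = 0.75 × 579 × 314.16 × 9 × 1 = 1227.8 kN.
Bearing (8 mm plate, F_u = 450 MPa): end bolts L_c = 36 − 22/2 = 25, R_n = min(1.2×25×8×450, 2.4×20×8×450) = 108 kN/bolt; interior L_c = 59 − 22 = 37, R_n = 159.84 kN/bolt. φR_n = 0.75 × (3×108 + 6×159.84) = 962.3 kN.
Governing: min(1227.8, 962.3) = 962.3 kN → bearing.

962.3 kN (bearing governs)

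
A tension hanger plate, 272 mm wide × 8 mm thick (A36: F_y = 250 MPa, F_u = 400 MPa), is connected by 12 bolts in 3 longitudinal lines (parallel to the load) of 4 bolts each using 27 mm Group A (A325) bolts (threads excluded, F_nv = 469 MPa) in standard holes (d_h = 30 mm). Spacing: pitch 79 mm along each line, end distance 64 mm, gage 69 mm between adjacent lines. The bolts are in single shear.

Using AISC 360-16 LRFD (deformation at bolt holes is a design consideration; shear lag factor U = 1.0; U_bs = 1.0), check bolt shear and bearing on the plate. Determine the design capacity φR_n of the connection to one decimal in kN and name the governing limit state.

Bolt shear: A_b = π(27)²/4 = 572.56 mm². φR_n = 0.75 × 469 × 572.56 × 12 × 1 = 2416.8 kN.
Bearing (8 mm plate, F_u = 400 MPa): end bolts L_c = 64 − 30/2 = 49, R_n = min(1.2×49×8×400, 2.4×27×8×400) = 188.16 kN/bolt; interior L_c = 79 − 30 = 49, R_n = 188.16 kN/bolt. φR_n = 0.75 × (3×188.16 + 9×188.16) = 1693.4 kN.
Governing: min(2416.8, 1693.4) = 1693.4 kN → bearing.

1693.4 kN (bearing governs)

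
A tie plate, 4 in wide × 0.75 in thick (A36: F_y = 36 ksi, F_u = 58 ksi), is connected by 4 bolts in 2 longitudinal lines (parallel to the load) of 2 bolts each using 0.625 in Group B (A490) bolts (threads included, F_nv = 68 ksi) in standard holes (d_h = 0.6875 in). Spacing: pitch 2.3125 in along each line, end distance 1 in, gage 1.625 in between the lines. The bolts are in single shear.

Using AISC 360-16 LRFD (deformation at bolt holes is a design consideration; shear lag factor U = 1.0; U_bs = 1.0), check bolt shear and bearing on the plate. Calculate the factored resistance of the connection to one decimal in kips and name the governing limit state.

Bolt shear: A_b = π(0.625)²/4 = 0.3068 in². φR_n = 0.75 × 68 × 0.3068 × 4 × 1 = 62.6 kips.
Bearing (0.75 in plate, F_u = 58 ksi): end bolts L_c = 1 − 0.6875/2 = 0.65625, R_n = min(1.2×0.65625×0.75×58, 2.4×0.625×0.75×58) = 34.256 kips/bolt; interior L_c = 2.3125 − 0.6875 = 1.625, R_n = 65.25 kips/bolt. φR_n = 0.75 × (2×34.256 + 2×65.25) = 149.3 kips.
Governing: min(62.6, 149.3) = 62.6 kips → bolt shear.

62.6 kips (bolt shear governs)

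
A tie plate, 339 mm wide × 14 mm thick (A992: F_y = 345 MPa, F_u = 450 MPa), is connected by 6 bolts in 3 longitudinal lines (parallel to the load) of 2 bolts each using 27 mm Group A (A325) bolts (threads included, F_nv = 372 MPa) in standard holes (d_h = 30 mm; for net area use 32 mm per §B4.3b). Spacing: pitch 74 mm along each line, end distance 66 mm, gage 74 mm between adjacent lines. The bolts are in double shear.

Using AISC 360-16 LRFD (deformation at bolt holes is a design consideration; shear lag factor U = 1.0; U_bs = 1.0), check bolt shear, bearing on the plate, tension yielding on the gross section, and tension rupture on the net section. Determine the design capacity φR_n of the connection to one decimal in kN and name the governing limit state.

1148.2 kN (net-section rupture governs)

Bolt shear: A_b = π(27)²/4 = 572.56 mm². φR_n = 0.75 × 372 × 572.56 × 6 × 2 = 1916.9 kN.
Bearing (14 mm plate, F_u = 450 MPa): end bolts L_c = 66 − 30/2 = 51, R_n = min(1.2×51×14×450, 2.4×27×14×450) = 385.56 kN/bolt; interior L_c = 74 − 30 = 44, R_n = 332.64 kN/bolt. φR_n = 0.75 × (3×385.56 + 3×332.64) = 1616.0 kN.
Tension yield (gross): A_g = 339×14 = 4746 mm². φR_n = 0.90 × 345 × 4746 = 1473.6 kN.
Tension rupture (net): A_n = (339 − 3×32)×14 = 3402 mm² (U = 1.0, A_e = A_n). φR_n = 0.75 × 450 × 3402 = 1148.2 kN.
Governing: min(1916.9, 1616.0, 1473.6, 1148.2) = 1148.2 kN → net-section rupture.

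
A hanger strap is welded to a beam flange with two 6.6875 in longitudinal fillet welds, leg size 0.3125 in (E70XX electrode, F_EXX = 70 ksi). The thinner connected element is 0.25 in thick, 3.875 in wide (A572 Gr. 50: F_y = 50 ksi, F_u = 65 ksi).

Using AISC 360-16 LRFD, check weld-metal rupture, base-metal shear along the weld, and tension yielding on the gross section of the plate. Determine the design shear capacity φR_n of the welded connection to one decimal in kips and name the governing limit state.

43.6 kips (gross-section yield governs)

Weld metal: throat = 0.707×0.3125 = 0.22094 in, L = 2×6.6875 = 13.375 in. φR_n = 0.75 × 0.6 × 70 × 0.22094 × 13.375 = 93.1 kips.
Base metal shear (0.25 in plate): yield φR_n = 1.0×0.6×50×0.25×13.375 = 100.3 kips; rupture φR_n = 0.75×0.6×65×0.25×13.375 = 97.8 kips; take 97.8 kips (rupture).
Tension yield (gross): A_g = 3.875×0.25 = 0.96875 in². φR_n = 0.90 × 50 × 0.96875 = 43.6 kips.
Governing: min(93.1, 97.8, 43.6) = 43.6 kips → gross-section yield.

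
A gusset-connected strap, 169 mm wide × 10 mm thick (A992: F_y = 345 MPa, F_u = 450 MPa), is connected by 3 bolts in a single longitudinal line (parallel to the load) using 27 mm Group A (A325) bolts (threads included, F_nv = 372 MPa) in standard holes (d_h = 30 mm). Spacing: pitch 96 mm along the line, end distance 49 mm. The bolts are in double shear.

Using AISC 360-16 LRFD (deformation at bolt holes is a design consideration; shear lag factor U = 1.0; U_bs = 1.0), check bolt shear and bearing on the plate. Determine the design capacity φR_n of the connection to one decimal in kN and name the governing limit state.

575.1 kN (bearing governs)

Bolt shear: A_b = π(27)²/4 = 572.56 mm². φR_n = 0.75 × 372 × 572.56 × 3 × 2 = 958.5 kN.
Bearing (10 mm plate, F_u = 450 MPa): end bolts L_c = 49 − 30/2 = 34, R_n = min(1.2×34×10×450, 2.4×27×10×450) = 183.6 kN/bolt; interior L_c = 96 − 30 = 66, R_n = 291.6 kN/bolt. φR_n = 0.75 × (1×183.6 + 2×291.6) = 575.1 kN.
Governing: min(958.5, 575.1) = 575.1 kN → bearing.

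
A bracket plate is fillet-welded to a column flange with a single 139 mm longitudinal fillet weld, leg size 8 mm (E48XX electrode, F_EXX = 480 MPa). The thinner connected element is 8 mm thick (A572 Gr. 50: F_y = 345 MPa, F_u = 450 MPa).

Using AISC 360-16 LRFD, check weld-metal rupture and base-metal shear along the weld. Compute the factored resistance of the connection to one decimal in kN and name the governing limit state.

Weld metal: throat = 0.707×8 = 5.656 mm, L = 139 mm. φR_n = 0.75 × 0.6 × 480 × 5.656 × 139 = 169.8 kN.
Base metal shear (8 mm plate): yield φR_n = 1.0×0.6×345×8×139 = 230.2 kN; rupture φR_n = 0.75×0.6×450×8×139 = 225.2 kN; take 225.2 kN (rupture).
Governing: min(169.8, 225.2) = 169.8 kN → weld metal.

169.8 kN (weld metal governs)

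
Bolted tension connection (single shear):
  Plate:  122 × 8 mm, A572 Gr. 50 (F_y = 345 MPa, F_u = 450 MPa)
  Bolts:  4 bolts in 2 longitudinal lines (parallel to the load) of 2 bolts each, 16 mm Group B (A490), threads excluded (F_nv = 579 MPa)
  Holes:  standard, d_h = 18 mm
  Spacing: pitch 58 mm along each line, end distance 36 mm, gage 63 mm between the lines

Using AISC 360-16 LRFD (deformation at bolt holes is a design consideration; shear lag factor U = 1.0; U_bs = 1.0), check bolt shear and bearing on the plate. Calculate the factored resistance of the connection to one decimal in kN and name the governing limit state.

349.2 kN (bolt shear governs)

Bolt shear: A_b = π(16)²/4 = 201.06 mm². φR_n = 0.75 × 579 × 201.06 × 4 × 1 = 349.2 kN.
Bearing (8 mm plate, F_u = 450 MPa): end bolts L_c = 36 − 18/2 = 27, R_n = min(1.2×27×8×450, 2.4×16×8×450) = 116.64 kN/bolt; interior L_c = 58 − 18 = 40, R_n = 138.24 kN/bolt. φR_n = 0.75 × (2×116.64 + 2×138.24) = 382.3 kN.
Governing: min(349.2, 382.3) = 349.2 kN → bolt shear.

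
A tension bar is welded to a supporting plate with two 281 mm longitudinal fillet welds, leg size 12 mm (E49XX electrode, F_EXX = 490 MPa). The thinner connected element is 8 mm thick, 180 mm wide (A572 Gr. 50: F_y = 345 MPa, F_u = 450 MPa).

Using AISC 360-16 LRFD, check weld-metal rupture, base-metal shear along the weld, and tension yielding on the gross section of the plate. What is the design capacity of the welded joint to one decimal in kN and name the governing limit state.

447.1 kN (gross-section yield governs)

Weld metal: throat = 0.707×12 = 8.484 mm, L = 2×281 = 562 mm. φR_n = 0.75 × 0.6 × 490 × 8.484 × 562 = 1051.3 kN.
Base metal shear (8 mm plate): yield φR_n = 1.0×0.6×345×8×562 = 930.7 kN; rupture φR_n = 0.75×0.6×450×8×562 = 910.4 kN; take 910.4 kN (rupture).
Tension yield (gross): A_g = 180×8 = 1440 mm². φR_n = 0.90 × 345 × 1440 = 447.1 kN.
Governing: min(1051.3, 910.4, 447.1) = 447.1 kN → gross-section yield.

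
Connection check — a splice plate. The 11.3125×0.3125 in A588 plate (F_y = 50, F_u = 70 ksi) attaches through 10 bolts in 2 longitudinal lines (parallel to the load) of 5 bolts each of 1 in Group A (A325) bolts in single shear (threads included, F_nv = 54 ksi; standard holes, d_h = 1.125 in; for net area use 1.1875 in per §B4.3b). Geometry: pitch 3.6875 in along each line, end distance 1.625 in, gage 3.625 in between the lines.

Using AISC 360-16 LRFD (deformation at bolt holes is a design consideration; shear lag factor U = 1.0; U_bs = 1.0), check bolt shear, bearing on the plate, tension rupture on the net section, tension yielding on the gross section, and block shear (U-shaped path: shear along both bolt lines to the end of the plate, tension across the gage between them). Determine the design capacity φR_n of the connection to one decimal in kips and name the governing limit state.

Bolt shear: A_b = π(1)²/4 = 0.7854 in². φR_n = 0.75 × 54 × 0.7854 × 10 × 1 = 318.1 kips.
Bearing (0.3125 in plate, F_u = 70 ksi): end bolts L_c = 1.625 − 1.125/2 = 1.0625, R_n = min(1.2×1.0625×0.3125×70, 2.4×1×0.3125×70) = 27.891 kips/bolt; interior L_c = 3.6875 − 1.125 = 2.5625, R_n = 52.5 kips/bolt. φR_n = 0.75 × (2×27.891 + 8×52.5) = 356.8 kips.
Tension rupture (net): A_n = (11.3125 − 2×1.1875)×0.3125 = 2.793 in² (U = 1.0, A_e = A_n). φR_n = 0.75 × 70 × 2.793 = 146.6 kips.
Tension yield (gross): A_g = 11.3125×0.3125 = 3.5352 in². φR_n = 0.90 × 50 × 3.5352 = 159.1 kips.
Block shear: shear path 2×[1.625+4×3.6875] = 2×16.375 in, A_gv = 10.234, A_nv = 2×(16.375 − 4.5×1.1875)×0.3125 = 6.8945 in²; tension across gage: (3.625 − 1×1.1875)×0.3125 = 0.76172 in². R_n = min(0.6×70×6.8945, 0.6×50×10.234) + 1.0×70×0.76172 = min(289.57, 307.02) + 53.32 = 342.89 kips. φR_n = 0.75 × 342.89 = 257.2 kips.
Governing: min(318.1, 356.8, 146.6, 159.1, 257.2) = 146.6 kips → net-section rupture.

146.6 kips (net-section rupture governs)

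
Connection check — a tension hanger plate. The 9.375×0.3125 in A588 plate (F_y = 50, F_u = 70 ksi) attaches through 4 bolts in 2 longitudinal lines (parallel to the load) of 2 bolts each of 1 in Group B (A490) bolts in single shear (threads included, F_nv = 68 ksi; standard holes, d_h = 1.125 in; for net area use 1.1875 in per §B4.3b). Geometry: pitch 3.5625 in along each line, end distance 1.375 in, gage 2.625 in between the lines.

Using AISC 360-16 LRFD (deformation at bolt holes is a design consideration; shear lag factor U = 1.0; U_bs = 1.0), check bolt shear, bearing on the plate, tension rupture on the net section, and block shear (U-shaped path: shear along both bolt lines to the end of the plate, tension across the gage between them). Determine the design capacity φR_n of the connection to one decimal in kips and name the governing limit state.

85.7 kips (block shear governs)

Bolt shear: A_b = π(1)²/4 = 0.7854 in². φR_n = 0.75 × 68 × 0.7854 × 4 × 1 = 160.2 kips.
Bearing (0.3125 in plate, F_u = 70 ksi): end bolts L_c = 1.375 − 1.125/2 = 0.8125, R_n = min(1.2×0.8125×0.3125×70, 2.4×1×0.3125×70) = 21.328 kips/bolt; interior L_c = 3.5625 − 1.125 = 2.4375, R_n = 52.5 kips/bolt. φR_n = 0.75 × (2×21.328 + 2×52.5) = 110.7 kips.
Tension rupture (net): A_n = (9.375 − 2×1.1875)×0.3125 = 2.1875 in² (U = 1.0, A_e = A_n). φR_n = 0.75 × 70 × 2.1875 = 114.8 kips.
Block shear: shear path 2×[1.375+1×3.5625] = 2×4.9375 in, A_gv = 3.0859, A_nv = 2×(4.9375 − 1.5×1.1875)×0.3125 = 1.9727 in²; tension across gage: (2.625 − 1×1.1875)×0.3125 = 0.44922 in². R_n = min(0.6×70×1.9727, 0.6×50×3.0859) + 1.0×70×0.44922 = min(82.853, 92.577) + 31.445 = 114.3 kips. φR_n = 0.75 × 114.3 = 85.7 kips.
Governing: min(160.2, 110.7, 114.8, 85.7) = 85.7 kips → block shear.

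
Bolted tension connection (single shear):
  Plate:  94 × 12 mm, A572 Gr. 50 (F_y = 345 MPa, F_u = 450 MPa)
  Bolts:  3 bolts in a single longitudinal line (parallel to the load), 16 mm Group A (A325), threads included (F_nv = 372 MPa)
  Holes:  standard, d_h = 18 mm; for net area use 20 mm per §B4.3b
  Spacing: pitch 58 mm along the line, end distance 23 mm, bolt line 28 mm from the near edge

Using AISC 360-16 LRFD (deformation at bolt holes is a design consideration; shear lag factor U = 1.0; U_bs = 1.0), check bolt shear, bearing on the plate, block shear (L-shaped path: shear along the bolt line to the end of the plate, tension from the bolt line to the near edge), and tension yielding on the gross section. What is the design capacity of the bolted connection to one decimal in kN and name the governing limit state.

Bolt shear: A_b = π(16)²/4 = 201.06 mm². φR_n = 0.75 × 372 × 201.06 × 3 × 1 = 168.3 kN.
Bearing (12 mm plate, F_u = 450 MPa): end bolts L_c = 23 − 18/2 = 14, R_n = min(1.2×14×12×450, 2.4×16×12×450) = 90.72 kN/bolt; interior L_c = 58 − 18 = 40, R_n = 207.36 kN/bolt. φR_n = 0.75 × (1×90.72 + 2×207.36) = 379.1 kN.
Block shear: shear path 1×[23+2×58] = 1×139 mm, A_gv = 1668, A_nv = 1×(139 − 2.5×20)×12 = 1068 mm²; tension to near edge: (28 − 0.5×20)×12 = 216 mm². R_n = min(0.6×450×1068, 0.6×345×1668) + 1.0×450×216 = min(288.36, 345.28) + 97.2 = 385.56 kN. φR_n = 0.75 × 385.56 = 289.2 kN.
Tension yield (gross): A_g = 94×12 = 1128 mm². φR_n = 0.90 × 345 × 1128 = 350.2 kN.
Governing: min(168.3, 379.1, 289.2, 350.2) = 168.3 kN → bolt shear.

168.3 kN (bolt shear governs)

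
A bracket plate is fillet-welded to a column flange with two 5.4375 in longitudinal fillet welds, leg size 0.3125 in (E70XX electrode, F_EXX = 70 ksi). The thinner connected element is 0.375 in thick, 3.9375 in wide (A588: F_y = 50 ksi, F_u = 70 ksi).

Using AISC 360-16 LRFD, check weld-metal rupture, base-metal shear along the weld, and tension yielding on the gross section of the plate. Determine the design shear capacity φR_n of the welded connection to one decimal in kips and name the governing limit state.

66.4 kips (gross-section yield governs)

Weld metal: throat = 0.707×0.3125 = 0.22094 in, L = 2×5.4375 = 10.875 in. φR_n = 0.75 × 0.6 × 70 × 0.22094 × 10.875 = 75.7 kips.
Base metal shear (0.375 in plate): yield φR_n = 1.0×0.6×50×0.375×10.875 = 122.3 kips; rupture φR_n = 0.75×0.6×70×0.375×10.875 = 128.5 kips; take 122.3 kips (yield).
Tension yield (gross): A_g = 3.9375×0.375 = 1.4766 in². φR_n = 0.90 × 50 × 1.4766 = 66.4 kips.
Governing: min(75.7, 122.3, 66.4) = 66.4 kips → gross-section yield.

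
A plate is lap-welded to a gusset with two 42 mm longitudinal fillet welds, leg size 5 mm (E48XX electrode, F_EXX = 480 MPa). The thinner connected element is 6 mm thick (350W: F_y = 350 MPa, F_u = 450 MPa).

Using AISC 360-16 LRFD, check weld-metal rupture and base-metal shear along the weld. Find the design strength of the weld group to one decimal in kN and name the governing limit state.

Weld metal: throat = 0.707×5 = 3.535 mm, L = 2×42 = 84 mm. φR_n = 0.75 × 0.6 × 480 × 3.535 × 84 = 64.1 kN.
Base metal shear (6 mm plate): yield φR_n = 1.0×0.6×350×6×84 = 105.8 kN; rupture φR_n = 0.75×0.6×450×6×84 = 102.1 kN; take 102.1 kN (rupture).
Governing: min(64.1, 102.1) = 64.1 kN → weld metal.

64.1 kN (weld metal governs)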